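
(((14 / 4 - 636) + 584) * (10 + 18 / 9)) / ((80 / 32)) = -1164 / 5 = -232.80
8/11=0.73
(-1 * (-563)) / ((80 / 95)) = 10697 / 16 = 668.56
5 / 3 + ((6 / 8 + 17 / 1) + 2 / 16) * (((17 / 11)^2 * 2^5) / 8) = 11381 / 66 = 172.44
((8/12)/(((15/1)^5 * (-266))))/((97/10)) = -2/5878018125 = -0.00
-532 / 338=-266 / 169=-1.57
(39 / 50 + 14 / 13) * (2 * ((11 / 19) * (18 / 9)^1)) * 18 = 477972 / 6175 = 77.40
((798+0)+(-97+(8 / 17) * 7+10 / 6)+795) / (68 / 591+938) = 15080153 / 9425242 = 1.60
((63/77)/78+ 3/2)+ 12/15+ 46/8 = 23053/2860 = 8.06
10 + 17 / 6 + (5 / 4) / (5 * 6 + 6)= 1853 / 144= 12.87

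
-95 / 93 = -1.02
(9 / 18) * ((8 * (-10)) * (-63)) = 2520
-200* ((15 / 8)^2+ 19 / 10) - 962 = -16361 / 8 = -2045.12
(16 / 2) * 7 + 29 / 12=701 / 12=58.42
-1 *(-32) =32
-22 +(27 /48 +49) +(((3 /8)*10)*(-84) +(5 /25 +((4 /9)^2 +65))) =-1438819 /6480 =-222.04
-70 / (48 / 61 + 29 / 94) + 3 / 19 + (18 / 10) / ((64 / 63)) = -2366695427 / 38188480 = -61.97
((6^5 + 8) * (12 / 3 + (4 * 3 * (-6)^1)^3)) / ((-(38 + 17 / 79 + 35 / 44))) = 10098931584896 / 135601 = 74475347.42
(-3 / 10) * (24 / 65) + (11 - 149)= -44886 / 325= -138.11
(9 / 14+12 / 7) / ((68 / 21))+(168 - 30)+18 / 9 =19139 / 136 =140.73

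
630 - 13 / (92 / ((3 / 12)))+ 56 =252435 / 368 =685.96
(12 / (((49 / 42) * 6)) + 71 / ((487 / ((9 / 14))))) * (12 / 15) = 3522 / 2435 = 1.45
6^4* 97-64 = 125648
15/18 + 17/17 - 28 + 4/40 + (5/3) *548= 13309/15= 887.27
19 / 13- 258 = -3335 / 13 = -256.54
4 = 4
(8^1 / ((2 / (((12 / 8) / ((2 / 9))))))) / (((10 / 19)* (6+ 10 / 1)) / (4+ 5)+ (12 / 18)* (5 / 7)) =32319 / 1690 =19.12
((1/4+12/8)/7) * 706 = 353/2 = 176.50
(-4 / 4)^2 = 1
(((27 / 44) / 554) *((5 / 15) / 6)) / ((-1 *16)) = -3 / 780032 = -0.00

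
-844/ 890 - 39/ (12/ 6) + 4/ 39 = -20.35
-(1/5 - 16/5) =3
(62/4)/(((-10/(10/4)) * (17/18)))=-279/68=-4.10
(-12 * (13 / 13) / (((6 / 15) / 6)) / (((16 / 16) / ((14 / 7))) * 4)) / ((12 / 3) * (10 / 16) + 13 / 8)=-240 / 11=-21.82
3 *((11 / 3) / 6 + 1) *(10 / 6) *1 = 145 / 18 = 8.06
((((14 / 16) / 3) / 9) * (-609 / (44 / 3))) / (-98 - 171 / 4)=1421 / 148632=0.01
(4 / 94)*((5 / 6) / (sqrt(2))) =5*sqrt(2) / 282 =0.03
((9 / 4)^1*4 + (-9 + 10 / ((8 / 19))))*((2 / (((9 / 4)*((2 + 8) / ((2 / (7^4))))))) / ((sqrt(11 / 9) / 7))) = 38*sqrt(11) / 11319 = 0.01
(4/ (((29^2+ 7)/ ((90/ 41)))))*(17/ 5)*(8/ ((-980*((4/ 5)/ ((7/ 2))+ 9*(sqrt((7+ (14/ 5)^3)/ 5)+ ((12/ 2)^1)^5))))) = -176776200/ 43048528623837443+ 6885*sqrt(3619)/ 325938859580483497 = -0.00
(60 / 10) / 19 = 6 / 19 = 0.32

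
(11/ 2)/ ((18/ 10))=55/ 18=3.06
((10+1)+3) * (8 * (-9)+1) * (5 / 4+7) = -16401 / 2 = -8200.50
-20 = -20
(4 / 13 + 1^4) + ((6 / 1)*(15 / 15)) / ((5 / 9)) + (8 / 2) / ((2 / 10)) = 32.11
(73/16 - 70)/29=-1047/464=-2.26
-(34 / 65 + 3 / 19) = -841 / 1235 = -0.68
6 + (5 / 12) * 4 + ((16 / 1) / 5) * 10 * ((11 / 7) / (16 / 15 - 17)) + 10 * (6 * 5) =1528339 / 5019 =304.51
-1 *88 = -88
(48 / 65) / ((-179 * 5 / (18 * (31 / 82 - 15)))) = 517968 / 2385175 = 0.22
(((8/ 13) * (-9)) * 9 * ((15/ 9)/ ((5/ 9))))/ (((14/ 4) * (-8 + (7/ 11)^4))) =56924208/ 10440157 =5.45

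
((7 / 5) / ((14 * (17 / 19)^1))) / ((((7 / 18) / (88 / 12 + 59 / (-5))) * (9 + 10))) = -201 / 2975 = -0.07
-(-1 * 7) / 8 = 7 / 8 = 0.88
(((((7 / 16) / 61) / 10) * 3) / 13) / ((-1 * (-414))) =7 / 17509440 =0.00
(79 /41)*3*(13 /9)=1027 /123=8.35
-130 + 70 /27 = -3440 /27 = -127.41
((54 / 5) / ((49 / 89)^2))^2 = 182956374756 / 144120025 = 1269.47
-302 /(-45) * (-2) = -604 /45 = -13.42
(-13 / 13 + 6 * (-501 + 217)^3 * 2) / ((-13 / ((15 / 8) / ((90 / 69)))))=30394903.50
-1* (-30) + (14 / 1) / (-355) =10636 / 355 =29.96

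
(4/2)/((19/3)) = 6/19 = 0.32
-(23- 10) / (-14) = 0.93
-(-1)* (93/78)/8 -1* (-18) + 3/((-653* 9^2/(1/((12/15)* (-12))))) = 49917785/2750436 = 18.15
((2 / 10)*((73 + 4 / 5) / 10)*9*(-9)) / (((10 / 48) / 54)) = -19368072 / 625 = -30988.92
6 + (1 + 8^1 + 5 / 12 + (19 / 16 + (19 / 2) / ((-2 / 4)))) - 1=-163 / 48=-3.40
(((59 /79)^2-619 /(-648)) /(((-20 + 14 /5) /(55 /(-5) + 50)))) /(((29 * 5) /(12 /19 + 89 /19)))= -8034072371 /63878981616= -0.13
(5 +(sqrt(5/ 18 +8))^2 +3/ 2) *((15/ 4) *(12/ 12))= 665/ 12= 55.42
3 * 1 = 3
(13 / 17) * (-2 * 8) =-12.24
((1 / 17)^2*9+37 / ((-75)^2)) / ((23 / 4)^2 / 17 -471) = -981088 / 12200124375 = -0.00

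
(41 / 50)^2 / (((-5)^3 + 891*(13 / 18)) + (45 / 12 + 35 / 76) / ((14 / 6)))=223573 / 173001250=0.00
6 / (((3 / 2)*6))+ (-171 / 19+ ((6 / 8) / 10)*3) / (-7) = 1613 / 840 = 1.92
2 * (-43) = -86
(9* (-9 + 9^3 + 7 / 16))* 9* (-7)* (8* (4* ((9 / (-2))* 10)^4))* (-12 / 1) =643221642735000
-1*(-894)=894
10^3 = 1000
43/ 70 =0.61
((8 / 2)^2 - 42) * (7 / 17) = -182 / 17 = -10.71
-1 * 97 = -97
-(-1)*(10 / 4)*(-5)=-25 / 2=-12.50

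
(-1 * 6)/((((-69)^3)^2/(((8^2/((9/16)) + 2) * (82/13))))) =-170888/4208808360159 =-0.00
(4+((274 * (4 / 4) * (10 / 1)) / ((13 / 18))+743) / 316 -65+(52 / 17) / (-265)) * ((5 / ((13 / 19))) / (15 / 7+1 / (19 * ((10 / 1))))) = -10909212654235 / 68735140214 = -158.71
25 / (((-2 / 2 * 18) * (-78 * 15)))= 5 / 4212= 0.00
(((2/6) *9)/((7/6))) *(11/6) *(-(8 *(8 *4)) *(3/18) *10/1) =-14080/7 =-2011.43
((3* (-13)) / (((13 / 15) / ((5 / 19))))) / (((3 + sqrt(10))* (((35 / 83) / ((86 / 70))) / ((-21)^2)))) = -2469.09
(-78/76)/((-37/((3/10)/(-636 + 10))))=-117/8801560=-0.00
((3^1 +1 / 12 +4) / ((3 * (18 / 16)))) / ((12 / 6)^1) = 85 / 81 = 1.05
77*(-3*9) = -2079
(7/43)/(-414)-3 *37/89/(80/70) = -6918569/6337512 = -1.09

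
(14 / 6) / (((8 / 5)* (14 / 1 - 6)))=35 / 192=0.18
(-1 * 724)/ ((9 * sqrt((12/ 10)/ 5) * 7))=-23.46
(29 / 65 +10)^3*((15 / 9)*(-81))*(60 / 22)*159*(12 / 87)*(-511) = 16481713218998328 / 3504215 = 4703396686.28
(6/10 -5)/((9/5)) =-22/9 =-2.44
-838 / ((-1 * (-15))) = -55.87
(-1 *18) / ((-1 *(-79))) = -18 / 79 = -0.23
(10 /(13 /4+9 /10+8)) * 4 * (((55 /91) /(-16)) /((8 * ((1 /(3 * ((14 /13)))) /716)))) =-35.96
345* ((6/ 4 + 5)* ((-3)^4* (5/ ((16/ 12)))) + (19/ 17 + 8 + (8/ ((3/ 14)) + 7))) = 95145595/ 136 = 699599.96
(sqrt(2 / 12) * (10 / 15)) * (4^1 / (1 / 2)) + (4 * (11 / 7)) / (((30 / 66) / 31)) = 8 * sqrt(6) / 9 + 15004 / 35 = 430.86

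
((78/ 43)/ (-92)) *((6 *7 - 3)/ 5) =-1521/ 9890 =-0.15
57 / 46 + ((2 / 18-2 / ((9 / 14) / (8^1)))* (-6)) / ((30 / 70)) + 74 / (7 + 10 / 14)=444289 / 1242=357.72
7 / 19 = 0.37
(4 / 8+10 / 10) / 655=3 / 1310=0.00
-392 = -392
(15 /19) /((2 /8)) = 60 /19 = 3.16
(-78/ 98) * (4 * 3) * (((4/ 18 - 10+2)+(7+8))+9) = -7592/ 49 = -154.94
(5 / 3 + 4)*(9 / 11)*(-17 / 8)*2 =-867 / 44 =-19.70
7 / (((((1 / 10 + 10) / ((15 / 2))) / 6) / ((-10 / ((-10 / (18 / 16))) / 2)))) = 14175 / 808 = 17.54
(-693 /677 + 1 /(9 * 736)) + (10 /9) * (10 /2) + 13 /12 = 8393999 /1494816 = 5.62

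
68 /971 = 0.07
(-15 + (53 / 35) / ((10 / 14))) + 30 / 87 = -9088 / 725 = -12.54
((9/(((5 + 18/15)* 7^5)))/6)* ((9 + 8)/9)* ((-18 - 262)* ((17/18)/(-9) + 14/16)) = -212075/36173466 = -0.01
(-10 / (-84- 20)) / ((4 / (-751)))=-3755 / 208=-18.05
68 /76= 17 /19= 0.89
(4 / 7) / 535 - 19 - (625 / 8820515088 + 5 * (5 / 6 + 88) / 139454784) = -2151732262550491 / 113255413729920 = -19.00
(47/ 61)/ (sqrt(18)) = 47 * sqrt(2)/ 366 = 0.18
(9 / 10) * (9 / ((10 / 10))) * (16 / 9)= 72 / 5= 14.40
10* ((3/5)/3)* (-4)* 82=-656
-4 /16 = -1 /4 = -0.25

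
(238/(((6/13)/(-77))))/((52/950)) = -4352425/6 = -725404.17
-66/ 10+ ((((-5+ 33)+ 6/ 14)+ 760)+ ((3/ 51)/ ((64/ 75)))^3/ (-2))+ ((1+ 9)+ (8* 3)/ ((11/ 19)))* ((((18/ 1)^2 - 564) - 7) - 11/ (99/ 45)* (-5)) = -10552689199832179/ 991693373440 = -10641.08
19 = 19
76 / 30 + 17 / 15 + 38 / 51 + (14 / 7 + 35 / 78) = 6.86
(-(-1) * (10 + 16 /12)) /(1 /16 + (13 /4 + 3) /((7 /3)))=3808 /921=4.13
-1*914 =-914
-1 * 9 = -9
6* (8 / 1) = 48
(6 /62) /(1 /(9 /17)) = 27 /527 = 0.05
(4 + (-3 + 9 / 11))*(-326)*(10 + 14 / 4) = -88020 / 11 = -8001.82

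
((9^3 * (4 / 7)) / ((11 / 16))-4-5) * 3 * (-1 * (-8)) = 1103112 / 77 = 14326.13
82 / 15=5.47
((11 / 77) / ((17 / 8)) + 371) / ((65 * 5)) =44157 / 38675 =1.14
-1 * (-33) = 33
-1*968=-968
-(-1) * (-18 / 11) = -18 / 11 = -1.64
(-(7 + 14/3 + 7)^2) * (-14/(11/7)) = 307328/99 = 3104.32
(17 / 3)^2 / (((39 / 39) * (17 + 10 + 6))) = 289 / 297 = 0.97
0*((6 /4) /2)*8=0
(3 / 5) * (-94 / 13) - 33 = -2427 / 65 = -37.34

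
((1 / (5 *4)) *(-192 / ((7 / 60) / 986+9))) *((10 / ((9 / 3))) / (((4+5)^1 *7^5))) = -631040 / 26846510187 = -0.00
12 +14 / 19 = 242 / 19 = 12.74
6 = 6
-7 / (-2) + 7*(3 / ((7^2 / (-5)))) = 19 / 14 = 1.36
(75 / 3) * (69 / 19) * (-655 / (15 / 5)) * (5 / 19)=-1883125 / 361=-5216.41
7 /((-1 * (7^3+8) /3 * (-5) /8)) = 56 /585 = 0.10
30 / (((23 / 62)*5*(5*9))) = 0.36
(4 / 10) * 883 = 1766 / 5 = 353.20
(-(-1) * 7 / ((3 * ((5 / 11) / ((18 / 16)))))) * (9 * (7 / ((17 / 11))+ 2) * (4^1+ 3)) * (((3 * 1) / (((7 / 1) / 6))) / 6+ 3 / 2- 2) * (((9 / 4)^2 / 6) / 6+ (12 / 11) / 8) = -47.00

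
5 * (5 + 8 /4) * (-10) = -350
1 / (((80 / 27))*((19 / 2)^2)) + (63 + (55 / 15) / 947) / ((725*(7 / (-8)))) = -1989881083 / 20819700300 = -0.10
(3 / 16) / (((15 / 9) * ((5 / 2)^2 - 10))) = -3 / 100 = -0.03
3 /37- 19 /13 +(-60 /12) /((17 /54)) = -141158 /8177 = -17.26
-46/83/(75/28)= -0.21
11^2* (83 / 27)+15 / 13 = 130964 / 351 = 373.12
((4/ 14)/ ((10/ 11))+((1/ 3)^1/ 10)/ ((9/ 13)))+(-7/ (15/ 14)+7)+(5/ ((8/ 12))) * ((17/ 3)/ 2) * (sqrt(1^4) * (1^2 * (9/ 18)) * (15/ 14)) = 184661/ 15120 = 12.21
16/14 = 8/7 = 1.14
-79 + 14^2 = 117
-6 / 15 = -2 / 5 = -0.40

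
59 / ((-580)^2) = 59 / 336400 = 0.00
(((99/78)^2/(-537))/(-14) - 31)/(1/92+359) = -1207853579/13988243906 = -0.09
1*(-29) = -29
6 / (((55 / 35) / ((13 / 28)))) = 39 / 22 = 1.77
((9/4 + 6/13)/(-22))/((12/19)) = -893/4576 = -0.20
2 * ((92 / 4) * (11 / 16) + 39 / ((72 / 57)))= 747 / 8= 93.38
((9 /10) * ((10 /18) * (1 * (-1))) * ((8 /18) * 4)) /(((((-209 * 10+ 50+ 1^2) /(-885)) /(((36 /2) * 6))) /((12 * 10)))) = -5000.10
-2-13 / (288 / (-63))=27 / 32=0.84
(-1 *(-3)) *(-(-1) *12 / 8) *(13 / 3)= 39 / 2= 19.50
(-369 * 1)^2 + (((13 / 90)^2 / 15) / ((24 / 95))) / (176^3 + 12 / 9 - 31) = 432918243589920811 / 3179458461600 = 136161.00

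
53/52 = 1.02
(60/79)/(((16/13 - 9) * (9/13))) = -3380/23937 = -0.14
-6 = -6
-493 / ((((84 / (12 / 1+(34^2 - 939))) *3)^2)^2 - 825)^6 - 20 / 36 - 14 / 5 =-2263986687505605375245151192067696109472816537725498155994349298282008098864 / 674698019455312542408855162404584898331161970287086994514320805625135193205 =-3.36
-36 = -36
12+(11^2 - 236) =-103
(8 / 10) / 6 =2 / 15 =0.13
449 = 449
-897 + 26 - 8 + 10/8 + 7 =-3483/4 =-870.75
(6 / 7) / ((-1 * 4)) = -0.21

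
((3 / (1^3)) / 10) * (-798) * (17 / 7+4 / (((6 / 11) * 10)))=-18924 / 25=-756.96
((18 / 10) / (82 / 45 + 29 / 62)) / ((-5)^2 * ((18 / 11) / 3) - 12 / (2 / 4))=-9207 / 121391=-0.08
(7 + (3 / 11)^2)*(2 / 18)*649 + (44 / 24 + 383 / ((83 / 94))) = 15542189 / 16434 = 945.73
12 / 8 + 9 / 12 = 9 / 4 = 2.25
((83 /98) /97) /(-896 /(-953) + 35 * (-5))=-79099 /1576845774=-0.00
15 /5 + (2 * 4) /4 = 5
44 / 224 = 11 / 56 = 0.20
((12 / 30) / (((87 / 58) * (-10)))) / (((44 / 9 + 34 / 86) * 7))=-258 / 357875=-0.00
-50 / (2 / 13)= -325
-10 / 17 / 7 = -10 / 119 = -0.08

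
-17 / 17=-1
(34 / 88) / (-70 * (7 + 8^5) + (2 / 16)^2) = -272 / 1615151989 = -0.00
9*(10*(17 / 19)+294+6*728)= 798732 / 19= 42038.53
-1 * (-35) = 35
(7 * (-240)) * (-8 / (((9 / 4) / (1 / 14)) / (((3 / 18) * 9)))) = 640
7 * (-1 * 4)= -28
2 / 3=0.67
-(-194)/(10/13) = 1261/5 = 252.20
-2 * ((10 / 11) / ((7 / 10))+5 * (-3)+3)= 1648 / 77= 21.40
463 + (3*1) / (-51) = 7870 / 17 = 462.94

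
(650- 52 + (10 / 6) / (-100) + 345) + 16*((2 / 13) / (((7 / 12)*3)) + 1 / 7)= 738407 / 780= 946.68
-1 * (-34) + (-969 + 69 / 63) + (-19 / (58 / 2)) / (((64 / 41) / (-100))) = -8690993 / 9744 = -891.93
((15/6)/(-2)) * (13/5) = -13/4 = -3.25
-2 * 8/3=-16/3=-5.33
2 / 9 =0.22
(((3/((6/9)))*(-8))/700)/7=-9/1225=-0.01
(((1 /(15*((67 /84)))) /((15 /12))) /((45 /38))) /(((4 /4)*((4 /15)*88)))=133 /55275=0.00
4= 4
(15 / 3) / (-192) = -5 / 192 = -0.03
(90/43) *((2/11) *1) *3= 540/473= 1.14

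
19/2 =9.50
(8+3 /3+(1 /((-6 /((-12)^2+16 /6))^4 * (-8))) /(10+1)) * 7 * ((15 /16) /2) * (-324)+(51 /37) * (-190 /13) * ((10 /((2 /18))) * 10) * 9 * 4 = 379339114085 /103896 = 3651142.62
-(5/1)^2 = -25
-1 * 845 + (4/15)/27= -342221/405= -844.99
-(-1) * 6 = 6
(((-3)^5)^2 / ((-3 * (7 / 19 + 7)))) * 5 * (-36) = 3365793 / 7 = 480827.57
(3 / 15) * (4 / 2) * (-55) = -22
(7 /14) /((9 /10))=5 /9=0.56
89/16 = 5.56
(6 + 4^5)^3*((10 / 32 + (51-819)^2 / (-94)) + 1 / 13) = -8378195929162875 / 1222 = -6856134148251.13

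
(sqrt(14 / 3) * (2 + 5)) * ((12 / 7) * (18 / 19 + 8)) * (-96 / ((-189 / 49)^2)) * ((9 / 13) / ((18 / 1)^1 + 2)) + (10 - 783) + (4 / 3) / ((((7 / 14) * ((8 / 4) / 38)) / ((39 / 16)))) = -701.31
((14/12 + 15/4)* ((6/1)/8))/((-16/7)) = -413/256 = -1.61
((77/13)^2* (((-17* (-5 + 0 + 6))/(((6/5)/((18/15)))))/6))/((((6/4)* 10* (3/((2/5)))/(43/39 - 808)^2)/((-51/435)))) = 67446.20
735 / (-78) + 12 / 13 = -17 / 2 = -8.50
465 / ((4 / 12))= 1395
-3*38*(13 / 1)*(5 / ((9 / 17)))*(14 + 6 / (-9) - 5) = -1049750 / 9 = -116638.89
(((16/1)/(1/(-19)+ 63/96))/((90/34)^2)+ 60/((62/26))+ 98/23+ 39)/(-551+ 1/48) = -612165037936/4671278732475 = -0.13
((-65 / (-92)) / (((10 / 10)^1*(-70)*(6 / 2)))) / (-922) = 13 / 3562608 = 0.00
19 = 19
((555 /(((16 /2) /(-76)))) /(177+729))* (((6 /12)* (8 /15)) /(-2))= 703 /906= 0.78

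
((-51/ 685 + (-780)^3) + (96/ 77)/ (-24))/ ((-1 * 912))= 25030245246667/ 48103440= 520342.11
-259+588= 329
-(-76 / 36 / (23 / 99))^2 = -43681 / 529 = -82.57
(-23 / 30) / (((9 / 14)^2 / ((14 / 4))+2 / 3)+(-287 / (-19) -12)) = -149891 / 760535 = -0.20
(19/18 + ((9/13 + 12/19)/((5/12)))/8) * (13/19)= 16147/16245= 0.99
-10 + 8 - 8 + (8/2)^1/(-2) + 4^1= -8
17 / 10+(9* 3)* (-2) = -523 / 10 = -52.30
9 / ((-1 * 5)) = -9 / 5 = -1.80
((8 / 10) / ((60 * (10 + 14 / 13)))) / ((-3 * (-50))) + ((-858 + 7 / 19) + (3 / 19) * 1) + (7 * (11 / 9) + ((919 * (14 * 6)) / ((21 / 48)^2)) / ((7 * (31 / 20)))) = 1698251206875193 / 46754820000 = 36322.48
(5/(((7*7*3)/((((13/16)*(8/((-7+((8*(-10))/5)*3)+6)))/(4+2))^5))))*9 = -0.00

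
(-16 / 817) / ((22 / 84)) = -0.07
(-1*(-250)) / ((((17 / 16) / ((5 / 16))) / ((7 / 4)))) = 4375 / 34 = 128.68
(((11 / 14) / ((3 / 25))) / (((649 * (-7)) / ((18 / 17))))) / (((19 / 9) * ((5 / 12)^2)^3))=-80621568 / 583620625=-0.14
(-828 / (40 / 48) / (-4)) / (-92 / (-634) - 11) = -131238 / 5735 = -22.88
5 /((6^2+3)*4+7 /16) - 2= -4926 /2503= -1.97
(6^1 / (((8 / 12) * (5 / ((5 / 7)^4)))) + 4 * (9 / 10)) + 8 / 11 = 633313 / 132055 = 4.80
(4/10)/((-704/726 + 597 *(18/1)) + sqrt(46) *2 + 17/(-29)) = 19680576762/528641299416365 - 3663396 *sqrt(46)/528641299416365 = 0.00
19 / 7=2.71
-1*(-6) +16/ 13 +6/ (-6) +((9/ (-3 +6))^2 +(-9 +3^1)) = 120/ 13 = 9.23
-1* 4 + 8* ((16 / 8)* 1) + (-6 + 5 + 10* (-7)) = -59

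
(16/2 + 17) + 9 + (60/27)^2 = 3154/81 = 38.94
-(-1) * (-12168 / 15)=-4056 / 5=-811.20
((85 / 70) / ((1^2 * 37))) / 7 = 17 / 3626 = 0.00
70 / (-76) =-35 / 38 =-0.92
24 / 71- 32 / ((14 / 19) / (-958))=20677640 / 497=41604.91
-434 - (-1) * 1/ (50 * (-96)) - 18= -2169601/ 4800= -452.00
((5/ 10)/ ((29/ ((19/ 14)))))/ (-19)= -1/ 812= -0.00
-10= -10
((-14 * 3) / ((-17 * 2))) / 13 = 21 / 221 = 0.10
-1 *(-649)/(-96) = -649/96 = -6.76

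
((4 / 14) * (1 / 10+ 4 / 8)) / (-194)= -3 / 3395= -0.00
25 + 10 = 35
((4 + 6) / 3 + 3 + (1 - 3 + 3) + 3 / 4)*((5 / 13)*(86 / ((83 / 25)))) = 521375 / 6474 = 80.53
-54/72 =-3/4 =-0.75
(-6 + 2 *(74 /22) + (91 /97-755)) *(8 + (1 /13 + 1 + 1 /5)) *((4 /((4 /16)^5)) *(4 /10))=-3970631467008 /346775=-11450166.44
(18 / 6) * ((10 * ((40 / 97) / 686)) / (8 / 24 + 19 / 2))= 3600 / 1962989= 0.00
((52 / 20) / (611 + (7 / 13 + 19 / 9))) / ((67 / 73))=111033 / 24051995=0.00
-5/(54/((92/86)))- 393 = -456388/1161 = -393.10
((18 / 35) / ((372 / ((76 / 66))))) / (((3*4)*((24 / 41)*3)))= 779 / 10311840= 0.00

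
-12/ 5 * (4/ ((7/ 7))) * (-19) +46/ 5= 958/ 5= 191.60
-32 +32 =0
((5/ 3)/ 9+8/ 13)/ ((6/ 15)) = 1405/ 702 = 2.00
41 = 41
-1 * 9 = -9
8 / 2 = 4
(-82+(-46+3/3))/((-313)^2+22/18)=-1143/881732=-0.00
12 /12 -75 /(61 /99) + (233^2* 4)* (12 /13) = 200330.97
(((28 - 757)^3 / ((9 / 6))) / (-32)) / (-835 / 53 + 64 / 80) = -11407381065 / 21136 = -539713.34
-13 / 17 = -0.76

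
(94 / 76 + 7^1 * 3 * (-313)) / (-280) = 249727 / 10640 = 23.47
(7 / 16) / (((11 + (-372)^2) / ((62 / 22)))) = 217 / 24357520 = 0.00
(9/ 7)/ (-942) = -3/ 2198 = -0.00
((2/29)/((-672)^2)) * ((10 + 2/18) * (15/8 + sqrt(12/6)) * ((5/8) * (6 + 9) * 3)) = 325 * sqrt(2)/7483392 + 1625/19955712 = 0.00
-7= -7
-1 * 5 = -5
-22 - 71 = -93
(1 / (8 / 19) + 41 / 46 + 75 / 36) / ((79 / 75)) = 73825 / 14536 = 5.08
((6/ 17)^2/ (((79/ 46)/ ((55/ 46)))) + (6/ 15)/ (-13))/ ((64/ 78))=124557/ 1826480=0.07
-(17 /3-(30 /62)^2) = -15662 /2883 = -5.43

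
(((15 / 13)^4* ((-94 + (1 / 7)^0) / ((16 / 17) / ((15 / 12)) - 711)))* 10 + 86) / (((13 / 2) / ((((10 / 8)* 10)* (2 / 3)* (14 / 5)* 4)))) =85281242768960 / 67245989109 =1268.20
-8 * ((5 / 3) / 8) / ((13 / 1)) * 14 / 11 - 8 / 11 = -0.89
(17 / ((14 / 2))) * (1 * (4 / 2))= 34 / 7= 4.86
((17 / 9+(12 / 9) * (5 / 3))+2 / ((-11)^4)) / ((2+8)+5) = 108347 / 395307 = 0.27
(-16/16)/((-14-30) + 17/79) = 79/3459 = 0.02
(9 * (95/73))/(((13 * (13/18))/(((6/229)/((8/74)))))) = 854145/2825173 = 0.30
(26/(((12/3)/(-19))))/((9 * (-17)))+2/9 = 35/34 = 1.03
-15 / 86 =-0.17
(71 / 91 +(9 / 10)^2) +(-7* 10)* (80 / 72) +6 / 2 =-73.19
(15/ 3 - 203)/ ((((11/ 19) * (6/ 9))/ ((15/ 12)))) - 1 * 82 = -2893/ 4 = -723.25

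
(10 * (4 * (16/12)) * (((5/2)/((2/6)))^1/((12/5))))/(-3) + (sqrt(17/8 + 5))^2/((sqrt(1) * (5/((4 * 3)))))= -3461/90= -38.46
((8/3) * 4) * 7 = 224/3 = 74.67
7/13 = 0.54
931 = 931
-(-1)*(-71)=-71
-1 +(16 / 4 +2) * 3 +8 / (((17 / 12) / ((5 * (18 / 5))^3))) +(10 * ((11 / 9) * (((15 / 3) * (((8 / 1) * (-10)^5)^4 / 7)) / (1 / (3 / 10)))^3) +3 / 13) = 626463929794560000000000000000000000000000000000000000000000000002497775392 / 75803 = 8264368557900874635568513000000000000000000000000000000000000000000000.00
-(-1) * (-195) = -195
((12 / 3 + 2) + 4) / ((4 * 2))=5 / 4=1.25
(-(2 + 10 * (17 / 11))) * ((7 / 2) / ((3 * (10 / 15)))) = -336 / 11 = -30.55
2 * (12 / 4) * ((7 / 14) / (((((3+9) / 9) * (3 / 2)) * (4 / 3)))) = 9 / 8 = 1.12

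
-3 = -3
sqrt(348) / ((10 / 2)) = 2* sqrt(87) / 5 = 3.73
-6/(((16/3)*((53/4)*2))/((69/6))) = -207/424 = -0.49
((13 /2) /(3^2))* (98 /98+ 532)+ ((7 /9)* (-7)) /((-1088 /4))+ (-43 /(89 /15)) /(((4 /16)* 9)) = 27723739 /72624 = 381.74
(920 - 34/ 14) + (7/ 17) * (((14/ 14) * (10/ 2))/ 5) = 109240/ 119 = 917.98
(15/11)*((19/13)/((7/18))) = 5130/1001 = 5.12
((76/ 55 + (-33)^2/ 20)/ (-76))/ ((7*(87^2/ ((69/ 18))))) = -0.00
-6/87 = -2/29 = -0.07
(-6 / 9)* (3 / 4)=-1 / 2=-0.50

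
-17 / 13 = -1.31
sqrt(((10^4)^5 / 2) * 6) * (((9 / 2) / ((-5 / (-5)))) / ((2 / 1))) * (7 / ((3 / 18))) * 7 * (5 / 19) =33075000000000 * sqrt(3) / 19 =3015135813702.14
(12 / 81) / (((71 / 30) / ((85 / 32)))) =425 / 2556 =0.17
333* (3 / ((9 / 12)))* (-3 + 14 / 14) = -2664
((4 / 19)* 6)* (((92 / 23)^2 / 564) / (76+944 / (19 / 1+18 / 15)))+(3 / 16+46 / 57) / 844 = 18315663 / 12457021376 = 0.00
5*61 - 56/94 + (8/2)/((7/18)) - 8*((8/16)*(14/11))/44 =12522887/39809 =314.57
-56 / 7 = -8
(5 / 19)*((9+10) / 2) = 5 / 2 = 2.50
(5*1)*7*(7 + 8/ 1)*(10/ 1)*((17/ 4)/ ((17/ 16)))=21000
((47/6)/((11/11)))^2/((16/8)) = 2209/72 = 30.68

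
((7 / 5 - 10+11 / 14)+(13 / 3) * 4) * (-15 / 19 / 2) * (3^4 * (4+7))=-1781109 / 532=-3347.95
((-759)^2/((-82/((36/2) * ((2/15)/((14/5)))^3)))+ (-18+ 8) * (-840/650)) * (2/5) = -267534/914095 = -0.29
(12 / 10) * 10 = 12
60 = 60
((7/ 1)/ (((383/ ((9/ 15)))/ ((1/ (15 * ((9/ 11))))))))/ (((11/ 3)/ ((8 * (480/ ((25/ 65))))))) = 23296/ 9575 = 2.43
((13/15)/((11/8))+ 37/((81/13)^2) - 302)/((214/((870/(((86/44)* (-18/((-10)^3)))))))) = -3143798563000/90561483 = -34714.52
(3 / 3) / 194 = 1 / 194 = 0.01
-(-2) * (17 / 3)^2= 578 / 9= 64.22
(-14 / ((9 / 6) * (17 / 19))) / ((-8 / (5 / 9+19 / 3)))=4123 / 459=8.98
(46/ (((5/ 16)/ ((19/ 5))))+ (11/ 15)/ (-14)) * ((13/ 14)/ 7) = 7634549/ 102900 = 74.19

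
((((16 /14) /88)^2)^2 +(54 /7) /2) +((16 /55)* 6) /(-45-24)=15490621338 /4042599715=3.83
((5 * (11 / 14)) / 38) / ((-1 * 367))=-0.00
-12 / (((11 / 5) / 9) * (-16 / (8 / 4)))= 135 / 22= 6.14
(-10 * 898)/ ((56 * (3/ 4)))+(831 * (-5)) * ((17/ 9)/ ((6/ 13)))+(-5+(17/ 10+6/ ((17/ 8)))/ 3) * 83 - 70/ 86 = -4031754722/ 230265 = -17509.19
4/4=1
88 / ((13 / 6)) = 528 / 13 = 40.62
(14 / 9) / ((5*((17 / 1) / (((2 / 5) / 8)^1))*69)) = 7 / 527850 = 0.00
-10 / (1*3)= -10 / 3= -3.33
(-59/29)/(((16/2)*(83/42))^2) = -0.01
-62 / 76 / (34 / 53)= -1643 / 1292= -1.27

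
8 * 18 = 144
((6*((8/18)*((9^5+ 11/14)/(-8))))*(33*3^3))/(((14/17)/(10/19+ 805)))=-63882965206665/3724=-17154394523.81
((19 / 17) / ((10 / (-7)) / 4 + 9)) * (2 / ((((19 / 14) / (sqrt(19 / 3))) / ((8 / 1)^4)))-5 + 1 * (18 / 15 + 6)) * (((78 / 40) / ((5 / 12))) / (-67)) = -62619648 * sqrt(57) / 3445475-31122 / 1566125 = -137.23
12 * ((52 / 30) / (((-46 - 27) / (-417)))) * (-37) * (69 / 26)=-4258404 / 365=-11666.86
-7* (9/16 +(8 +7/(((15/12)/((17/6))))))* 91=-3734731/240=-15561.38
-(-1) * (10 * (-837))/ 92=-4185/ 46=-90.98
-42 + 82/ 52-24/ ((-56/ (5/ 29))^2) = -173243611/ 4285736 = -40.42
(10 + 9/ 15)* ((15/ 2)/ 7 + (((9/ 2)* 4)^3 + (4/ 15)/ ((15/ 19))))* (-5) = -973887667/ 3150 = -309170.69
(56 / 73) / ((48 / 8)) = 28 / 219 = 0.13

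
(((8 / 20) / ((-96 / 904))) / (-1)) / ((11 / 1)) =113 / 330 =0.34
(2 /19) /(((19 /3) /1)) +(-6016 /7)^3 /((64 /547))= -671796964259830 /123823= -5425461862.98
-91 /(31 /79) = -7189 /31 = -231.90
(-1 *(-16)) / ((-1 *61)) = -0.26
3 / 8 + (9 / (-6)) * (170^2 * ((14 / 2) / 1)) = -2427597 / 8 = -303449.62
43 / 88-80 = -6997 / 88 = -79.51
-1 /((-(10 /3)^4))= 81 /10000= 0.01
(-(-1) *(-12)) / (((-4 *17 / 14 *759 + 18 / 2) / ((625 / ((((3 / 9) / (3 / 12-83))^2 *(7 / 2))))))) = 616280625 / 17162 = 35909.60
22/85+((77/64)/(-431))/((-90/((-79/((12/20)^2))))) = 95724101/379831680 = 0.25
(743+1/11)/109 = 8174/1199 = 6.82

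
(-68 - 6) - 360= -434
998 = 998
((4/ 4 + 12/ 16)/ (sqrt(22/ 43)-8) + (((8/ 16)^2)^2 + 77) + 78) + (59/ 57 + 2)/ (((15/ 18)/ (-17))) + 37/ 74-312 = -2591411/ 11856-sqrt(946)/ 1560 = -218.59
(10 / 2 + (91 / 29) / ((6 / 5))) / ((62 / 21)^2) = 194775 / 222952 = 0.87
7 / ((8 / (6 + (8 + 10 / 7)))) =27 / 2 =13.50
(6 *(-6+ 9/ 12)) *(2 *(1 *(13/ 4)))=-204.75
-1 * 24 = -24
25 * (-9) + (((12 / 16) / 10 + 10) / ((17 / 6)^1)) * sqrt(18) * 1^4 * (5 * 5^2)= -225 + 90675 * sqrt(2) / 68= 1660.79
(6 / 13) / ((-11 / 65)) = -30 / 11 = -2.73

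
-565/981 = -0.58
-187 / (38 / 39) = -7293 / 38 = -191.92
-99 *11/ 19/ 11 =-99/ 19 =-5.21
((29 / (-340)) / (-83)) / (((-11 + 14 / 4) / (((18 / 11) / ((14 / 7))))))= -87 / 776050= -0.00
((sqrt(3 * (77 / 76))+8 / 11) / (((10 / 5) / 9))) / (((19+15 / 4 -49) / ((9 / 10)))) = -0.38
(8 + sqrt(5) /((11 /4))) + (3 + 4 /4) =4*sqrt(5) /11 + 12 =12.81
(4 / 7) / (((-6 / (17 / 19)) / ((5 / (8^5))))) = -85 / 6537216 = -0.00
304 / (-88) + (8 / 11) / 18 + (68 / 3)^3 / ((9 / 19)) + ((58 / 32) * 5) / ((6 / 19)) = 24610.50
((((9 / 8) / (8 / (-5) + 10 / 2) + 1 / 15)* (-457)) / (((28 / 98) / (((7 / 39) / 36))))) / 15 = -0.21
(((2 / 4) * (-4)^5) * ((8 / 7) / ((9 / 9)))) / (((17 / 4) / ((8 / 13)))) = -131072 / 1547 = -84.73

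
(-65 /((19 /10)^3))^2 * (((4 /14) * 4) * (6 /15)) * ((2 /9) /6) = 13520000000 /8891671509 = 1.52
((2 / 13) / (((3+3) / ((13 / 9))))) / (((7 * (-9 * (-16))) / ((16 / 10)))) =1 / 17010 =0.00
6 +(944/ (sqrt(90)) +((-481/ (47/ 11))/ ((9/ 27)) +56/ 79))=-1229057/ 3713 +472 * sqrt(10)/ 15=-231.51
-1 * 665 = -665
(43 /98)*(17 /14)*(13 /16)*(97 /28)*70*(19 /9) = 221.62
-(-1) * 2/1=2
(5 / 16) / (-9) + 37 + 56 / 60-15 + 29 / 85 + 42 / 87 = 1684111 / 70992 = 23.72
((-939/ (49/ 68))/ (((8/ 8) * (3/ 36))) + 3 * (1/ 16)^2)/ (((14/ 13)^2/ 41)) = -1359145502013/ 2458624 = -552807.38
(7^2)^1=49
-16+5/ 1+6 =-5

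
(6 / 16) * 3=9 / 8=1.12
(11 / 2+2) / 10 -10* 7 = -277 / 4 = -69.25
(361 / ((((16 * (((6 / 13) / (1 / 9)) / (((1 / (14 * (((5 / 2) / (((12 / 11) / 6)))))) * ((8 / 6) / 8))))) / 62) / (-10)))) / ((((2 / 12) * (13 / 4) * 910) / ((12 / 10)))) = -11191 / 1576575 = -0.01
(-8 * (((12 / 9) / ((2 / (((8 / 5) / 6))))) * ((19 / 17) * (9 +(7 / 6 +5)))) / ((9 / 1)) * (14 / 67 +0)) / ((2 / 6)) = -774592 / 461295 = -1.68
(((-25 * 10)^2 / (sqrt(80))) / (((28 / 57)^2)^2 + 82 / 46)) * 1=758712571875 * sqrt(5) / 446933129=3795.94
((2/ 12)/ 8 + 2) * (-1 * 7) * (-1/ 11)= 679/ 528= 1.29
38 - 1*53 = -15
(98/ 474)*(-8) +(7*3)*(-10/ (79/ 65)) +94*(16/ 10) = -28486/ 1185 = -24.04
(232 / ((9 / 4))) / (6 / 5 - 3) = -4640 / 81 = -57.28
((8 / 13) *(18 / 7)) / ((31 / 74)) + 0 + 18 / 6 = 19119 / 2821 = 6.78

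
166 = 166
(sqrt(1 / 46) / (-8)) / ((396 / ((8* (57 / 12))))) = -19* sqrt(46) / 72864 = -0.00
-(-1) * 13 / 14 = 13 / 14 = 0.93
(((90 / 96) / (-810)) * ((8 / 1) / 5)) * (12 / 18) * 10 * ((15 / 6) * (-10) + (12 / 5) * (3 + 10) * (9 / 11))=-29 / 4455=-0.01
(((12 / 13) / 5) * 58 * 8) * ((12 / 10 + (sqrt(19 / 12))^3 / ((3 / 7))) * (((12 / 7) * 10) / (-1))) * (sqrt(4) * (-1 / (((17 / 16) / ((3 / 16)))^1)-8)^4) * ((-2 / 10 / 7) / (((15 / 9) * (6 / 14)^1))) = 598619576530944 / 950051375 + 26328175819648 * sqrt(57) / 81432975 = 3071036.25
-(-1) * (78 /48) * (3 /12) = 13 /32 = 0.41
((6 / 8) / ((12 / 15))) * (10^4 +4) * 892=8365845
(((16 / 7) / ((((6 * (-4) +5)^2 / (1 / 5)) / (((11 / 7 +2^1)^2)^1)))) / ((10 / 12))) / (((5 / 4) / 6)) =11520 / 123823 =0.09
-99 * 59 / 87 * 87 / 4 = -1460.25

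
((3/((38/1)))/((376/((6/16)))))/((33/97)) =291/1257344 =0.00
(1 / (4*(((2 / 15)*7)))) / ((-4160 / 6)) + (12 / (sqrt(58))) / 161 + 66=6*sqrt(58) / 4669 + 1537527 / 23296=66.01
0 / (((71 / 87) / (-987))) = 0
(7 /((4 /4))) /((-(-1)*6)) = 7 /6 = 1.17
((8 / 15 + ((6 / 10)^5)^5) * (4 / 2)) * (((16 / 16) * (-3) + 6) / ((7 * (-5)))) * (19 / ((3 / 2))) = -36239817205240453004 / 31292438507080078125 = -1.16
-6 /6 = -1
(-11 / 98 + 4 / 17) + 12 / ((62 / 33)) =336223 / 51646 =6.51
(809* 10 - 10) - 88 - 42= 7950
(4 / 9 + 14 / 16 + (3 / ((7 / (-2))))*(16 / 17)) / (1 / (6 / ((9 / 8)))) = 8786 / 3213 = 2.73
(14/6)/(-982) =-7/2946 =-0.00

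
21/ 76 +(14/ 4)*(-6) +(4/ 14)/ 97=-1069273/ 51604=-20.72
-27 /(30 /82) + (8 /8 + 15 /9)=-1067 /15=-71.13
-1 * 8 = -8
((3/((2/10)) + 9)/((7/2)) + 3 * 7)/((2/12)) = 1170/7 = 167.14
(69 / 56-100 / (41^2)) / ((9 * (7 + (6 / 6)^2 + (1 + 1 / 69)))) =2538947 / 175657776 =0.01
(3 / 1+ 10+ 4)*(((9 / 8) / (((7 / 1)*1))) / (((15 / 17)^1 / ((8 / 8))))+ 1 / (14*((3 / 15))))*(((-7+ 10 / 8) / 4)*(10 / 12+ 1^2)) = -649451 / 26880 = -24.16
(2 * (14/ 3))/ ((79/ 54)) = 504/ 79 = 6.38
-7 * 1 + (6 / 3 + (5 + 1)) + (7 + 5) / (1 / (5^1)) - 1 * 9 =52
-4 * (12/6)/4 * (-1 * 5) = 10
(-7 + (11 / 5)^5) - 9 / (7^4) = 334133451 / 7503125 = 44.53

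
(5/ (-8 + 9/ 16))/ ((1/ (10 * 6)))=-4800/ 119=-40.34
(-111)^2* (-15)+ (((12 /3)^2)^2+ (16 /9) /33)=-54814007 /297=-184558.95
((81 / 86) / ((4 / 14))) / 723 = 189 / 41452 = 0.00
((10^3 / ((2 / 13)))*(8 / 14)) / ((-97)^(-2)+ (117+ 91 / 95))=23240230000 / 738061443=31.49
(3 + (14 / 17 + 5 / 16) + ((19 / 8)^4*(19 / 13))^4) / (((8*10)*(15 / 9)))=1917090342105030317019279651 / 54666606306864712908800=35068.76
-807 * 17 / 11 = -13719 / 11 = -1247.18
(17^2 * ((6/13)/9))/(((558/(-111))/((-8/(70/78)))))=85544/3255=26.28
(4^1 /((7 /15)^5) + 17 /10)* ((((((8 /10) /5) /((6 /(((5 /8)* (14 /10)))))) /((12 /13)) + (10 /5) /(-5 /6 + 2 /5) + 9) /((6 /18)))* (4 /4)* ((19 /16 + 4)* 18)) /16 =14084.85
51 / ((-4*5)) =-51 / 20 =-2.55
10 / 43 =0.23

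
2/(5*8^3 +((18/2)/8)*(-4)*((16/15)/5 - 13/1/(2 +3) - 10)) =100/130787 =0.00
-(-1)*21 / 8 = 21 / 8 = 2.62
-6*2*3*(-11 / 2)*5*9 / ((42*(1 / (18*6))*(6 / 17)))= 454410 / 7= 64915.71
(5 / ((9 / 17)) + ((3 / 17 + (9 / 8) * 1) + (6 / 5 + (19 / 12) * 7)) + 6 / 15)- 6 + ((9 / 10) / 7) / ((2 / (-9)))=721883 / 42840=16.85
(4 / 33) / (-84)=-1 / 693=-0.00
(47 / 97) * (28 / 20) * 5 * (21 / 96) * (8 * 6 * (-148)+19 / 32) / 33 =-523492627 / 3277824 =-159.71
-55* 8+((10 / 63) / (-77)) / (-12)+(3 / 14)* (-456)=-15650707 / 29106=-537.71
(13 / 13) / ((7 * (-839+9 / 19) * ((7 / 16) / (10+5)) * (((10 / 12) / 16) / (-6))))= 131328 / 195167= 0.67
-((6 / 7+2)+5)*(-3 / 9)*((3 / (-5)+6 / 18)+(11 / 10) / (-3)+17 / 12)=2.05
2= 2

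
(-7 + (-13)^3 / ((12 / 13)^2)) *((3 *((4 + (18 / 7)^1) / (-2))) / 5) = 8562923 / 1680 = 5096.98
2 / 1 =2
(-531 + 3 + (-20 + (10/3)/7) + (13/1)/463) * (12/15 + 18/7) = -628149518/340305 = -1845.84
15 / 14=1.07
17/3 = 5.67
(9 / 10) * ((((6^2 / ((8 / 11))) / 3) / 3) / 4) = 99 / 80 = 1.24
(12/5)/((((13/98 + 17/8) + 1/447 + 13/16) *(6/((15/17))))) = 2102688/18304121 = 0.11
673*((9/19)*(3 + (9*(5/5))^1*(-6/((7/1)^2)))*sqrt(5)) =563301*sqrt(5)/931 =1352.93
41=41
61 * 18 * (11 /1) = 12078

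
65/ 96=0.68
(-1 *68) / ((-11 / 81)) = 5508 / 11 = 500.73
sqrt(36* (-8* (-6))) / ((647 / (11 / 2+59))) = 1548* sqrt(3) / 647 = 4.14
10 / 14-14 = -13.29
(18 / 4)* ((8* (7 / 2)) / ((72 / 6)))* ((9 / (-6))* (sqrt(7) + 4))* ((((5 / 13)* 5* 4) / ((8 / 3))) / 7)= -675 / 26 - 675* sqrt(7) / 104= -43.13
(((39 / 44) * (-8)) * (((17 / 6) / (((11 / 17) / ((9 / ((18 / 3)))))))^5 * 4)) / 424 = -78623762117511 / 96146158592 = -817.75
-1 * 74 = -74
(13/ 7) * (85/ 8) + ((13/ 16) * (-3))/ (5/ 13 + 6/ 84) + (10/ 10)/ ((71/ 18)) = 603947/ 41251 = 14.64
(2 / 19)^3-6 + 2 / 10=-198871 / 34295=-5.80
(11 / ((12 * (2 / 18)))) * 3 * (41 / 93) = 1353 / 124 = 10.91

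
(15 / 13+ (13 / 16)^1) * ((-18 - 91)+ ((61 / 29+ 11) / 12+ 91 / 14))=-199.40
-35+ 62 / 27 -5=-1018 / 27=-37.70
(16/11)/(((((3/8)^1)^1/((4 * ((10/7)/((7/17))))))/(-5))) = -435200/1617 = -269.14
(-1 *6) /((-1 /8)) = 48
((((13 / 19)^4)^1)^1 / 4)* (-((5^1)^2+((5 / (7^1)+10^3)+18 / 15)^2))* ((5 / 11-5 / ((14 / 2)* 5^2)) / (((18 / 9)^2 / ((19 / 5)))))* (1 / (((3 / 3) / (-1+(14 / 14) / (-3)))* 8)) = 720004669109557 / 194092552500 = 3709.59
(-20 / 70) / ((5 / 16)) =-32 / 35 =-0.91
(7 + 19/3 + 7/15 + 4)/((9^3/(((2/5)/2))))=89/18225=0.00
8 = 8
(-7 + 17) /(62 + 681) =0.01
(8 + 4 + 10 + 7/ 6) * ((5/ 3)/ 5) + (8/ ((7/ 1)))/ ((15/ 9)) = 5297/ 630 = 8.41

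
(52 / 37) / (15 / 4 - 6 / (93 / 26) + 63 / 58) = 186992 / 420283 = 0.44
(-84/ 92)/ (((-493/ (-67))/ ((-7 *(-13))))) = -11.29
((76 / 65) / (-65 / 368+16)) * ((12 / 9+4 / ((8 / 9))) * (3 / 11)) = 97888 / 832689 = 0.12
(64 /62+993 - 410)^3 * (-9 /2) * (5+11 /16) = -4860483679744875 /953312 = -5098523547.11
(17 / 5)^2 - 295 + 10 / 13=-91868 / 325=-282.67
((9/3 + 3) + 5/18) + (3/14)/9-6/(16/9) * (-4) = 2495/126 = 19.80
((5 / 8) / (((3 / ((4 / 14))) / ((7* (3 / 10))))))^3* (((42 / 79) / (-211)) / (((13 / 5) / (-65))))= 525 / 4267264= 0.00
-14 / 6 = -7 / 3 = -2.33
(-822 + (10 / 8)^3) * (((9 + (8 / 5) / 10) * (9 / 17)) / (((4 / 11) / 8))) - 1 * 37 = -1190345293 / 13600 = -87525.39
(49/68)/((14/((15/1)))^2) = 225/272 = 0.83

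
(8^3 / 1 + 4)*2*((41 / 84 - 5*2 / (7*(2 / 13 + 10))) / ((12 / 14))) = 4601 / 11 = 418.27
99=99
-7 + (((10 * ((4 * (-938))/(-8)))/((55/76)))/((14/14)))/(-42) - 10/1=-5653/33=-171.30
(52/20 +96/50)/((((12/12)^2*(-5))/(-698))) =78874/125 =630.99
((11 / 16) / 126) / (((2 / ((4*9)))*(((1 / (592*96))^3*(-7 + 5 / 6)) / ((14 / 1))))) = -40928991510528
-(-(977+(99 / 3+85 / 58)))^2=-3441582225 / 3364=-1023062.49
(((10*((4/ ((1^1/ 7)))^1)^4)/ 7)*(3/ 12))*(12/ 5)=526848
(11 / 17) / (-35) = -11 / 595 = -0.02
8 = 8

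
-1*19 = -19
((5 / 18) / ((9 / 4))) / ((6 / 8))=40 / 243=0.16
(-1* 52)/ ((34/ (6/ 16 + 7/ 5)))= -2.71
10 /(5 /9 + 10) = 18 /19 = 0.95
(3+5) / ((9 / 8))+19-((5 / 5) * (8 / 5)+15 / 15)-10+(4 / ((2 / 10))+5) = 1733 / 45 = 38.51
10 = 10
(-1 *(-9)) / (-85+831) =9 / 746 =0.01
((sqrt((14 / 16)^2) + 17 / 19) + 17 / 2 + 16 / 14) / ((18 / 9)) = 12143 / 2128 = 5.71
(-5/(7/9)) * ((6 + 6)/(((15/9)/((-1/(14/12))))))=1944/49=39.67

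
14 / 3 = 4.67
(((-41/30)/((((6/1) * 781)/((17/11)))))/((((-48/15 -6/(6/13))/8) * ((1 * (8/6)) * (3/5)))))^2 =12145225/156892609359684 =0.00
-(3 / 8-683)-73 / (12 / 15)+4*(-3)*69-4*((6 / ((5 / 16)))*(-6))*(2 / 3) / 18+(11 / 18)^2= -710159 / 3240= -219.18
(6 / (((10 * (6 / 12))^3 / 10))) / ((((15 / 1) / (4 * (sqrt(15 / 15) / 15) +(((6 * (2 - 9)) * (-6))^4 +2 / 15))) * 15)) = 80655160328 / 9375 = 8603217.10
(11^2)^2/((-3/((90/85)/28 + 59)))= -205720691/714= -288124.22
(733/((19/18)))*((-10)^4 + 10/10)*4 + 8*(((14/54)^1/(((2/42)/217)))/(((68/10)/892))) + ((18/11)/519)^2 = 305500311955683524/10527435963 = 29019441.49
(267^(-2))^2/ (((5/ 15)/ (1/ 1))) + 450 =762318228151/ 1694040507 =450.00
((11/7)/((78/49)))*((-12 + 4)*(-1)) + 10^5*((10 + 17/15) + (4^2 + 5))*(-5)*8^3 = -320819199692/39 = -8226133325.44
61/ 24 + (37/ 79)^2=413557/ 149784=2.76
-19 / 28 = -0.68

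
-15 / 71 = -0.21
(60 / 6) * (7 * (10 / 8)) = 175 / 2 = 87.50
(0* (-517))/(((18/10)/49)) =0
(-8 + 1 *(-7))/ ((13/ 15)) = -225/ 13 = -17.31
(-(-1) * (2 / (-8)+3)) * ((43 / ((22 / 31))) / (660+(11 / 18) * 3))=3999 / 15884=0.25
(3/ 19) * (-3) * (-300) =2700/ 19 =142.11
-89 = -89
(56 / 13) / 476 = 2 / 221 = 0.01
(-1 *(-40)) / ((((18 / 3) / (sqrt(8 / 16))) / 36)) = 120 *sqrt(2) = 169.71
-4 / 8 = -1 / 2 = -0.50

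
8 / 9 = 0.89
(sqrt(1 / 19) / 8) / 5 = sqrt(19) / 760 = 0.01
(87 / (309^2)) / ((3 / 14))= 406 / 95481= 0.00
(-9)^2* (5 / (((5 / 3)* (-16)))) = -243 / 16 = -15.19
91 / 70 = 13 / 10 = 1.30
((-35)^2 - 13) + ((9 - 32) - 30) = 1159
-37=-37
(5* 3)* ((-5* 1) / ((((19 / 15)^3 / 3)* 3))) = -36.90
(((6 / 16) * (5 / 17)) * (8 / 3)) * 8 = 40 / 17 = 2.35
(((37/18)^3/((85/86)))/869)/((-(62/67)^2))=-9777396631/827960466960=-0.01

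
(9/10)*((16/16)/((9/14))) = 7/5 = 1.40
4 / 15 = 0.27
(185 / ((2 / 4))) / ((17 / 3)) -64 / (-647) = 719258 / 10999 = 65.39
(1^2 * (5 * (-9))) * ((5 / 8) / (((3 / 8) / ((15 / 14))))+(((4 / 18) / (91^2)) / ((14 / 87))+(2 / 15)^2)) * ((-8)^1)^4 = -96355760128 / 289835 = -332450.39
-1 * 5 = -5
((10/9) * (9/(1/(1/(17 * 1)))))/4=5/34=0.15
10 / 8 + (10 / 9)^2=2.48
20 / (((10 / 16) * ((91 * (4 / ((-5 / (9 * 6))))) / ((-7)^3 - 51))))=7880 / 2457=3.21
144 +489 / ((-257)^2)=9511545 / 66049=144.01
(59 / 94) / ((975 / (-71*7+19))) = -14101 / 45825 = -0.31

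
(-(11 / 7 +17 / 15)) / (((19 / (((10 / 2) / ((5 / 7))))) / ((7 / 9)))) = -1988 / 2565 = -0.78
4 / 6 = 2 / 3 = 0.67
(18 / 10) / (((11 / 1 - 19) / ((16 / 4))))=-9 / 10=-0.90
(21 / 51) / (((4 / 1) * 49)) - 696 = -331295 / 476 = -696.00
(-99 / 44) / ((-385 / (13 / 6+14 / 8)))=141 / 6160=0.02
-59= -59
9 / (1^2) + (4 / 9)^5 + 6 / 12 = 1123979 / 118098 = 9.52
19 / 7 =2.71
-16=-16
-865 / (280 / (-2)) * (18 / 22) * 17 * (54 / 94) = 714663 / 14476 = 49.37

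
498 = 498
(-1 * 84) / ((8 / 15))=-315 / 2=-157.50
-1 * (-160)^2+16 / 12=-76796 / 3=-25598.67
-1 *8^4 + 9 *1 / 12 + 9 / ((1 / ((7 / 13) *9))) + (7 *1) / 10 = -1053243 / 260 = -4050.93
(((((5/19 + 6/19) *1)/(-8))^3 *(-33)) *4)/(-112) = -0.00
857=857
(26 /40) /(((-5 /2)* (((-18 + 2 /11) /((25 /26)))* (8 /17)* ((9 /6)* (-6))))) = -187 /56448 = -0.00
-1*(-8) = 8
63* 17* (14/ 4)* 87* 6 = 1956717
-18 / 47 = -0.38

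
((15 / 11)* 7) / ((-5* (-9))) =7 / 33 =0.21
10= 10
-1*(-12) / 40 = 0.30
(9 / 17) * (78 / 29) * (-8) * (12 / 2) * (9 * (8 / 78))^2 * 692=-258287616 / 6409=-40300.77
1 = 1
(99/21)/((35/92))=3036/245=12.39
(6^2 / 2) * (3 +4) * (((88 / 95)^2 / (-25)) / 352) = -2772 / 225625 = -0.01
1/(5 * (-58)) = -1/290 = -0.00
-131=-131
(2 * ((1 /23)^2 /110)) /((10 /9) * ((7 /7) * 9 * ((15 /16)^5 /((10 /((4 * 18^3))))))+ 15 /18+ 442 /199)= 19562496 /9617341319677685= 0.00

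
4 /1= 4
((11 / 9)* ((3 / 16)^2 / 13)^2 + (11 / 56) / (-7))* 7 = -15224077 / 77529088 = -0.20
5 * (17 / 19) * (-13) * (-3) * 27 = 89505 / 19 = 4710.79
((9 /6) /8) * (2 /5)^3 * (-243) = -729 /250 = -2.92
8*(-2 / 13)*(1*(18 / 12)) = -24 / 13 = -1.85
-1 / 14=-0.07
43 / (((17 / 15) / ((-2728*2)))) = -3519120 / 17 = -207007.06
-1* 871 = -871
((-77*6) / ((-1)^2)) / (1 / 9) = -4158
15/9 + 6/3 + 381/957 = 3890/957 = 4.06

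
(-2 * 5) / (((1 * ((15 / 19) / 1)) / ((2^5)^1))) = -1216 / 3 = -405.33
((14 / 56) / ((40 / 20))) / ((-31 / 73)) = -73 / 248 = -0.29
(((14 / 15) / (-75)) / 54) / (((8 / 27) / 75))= -7 / 120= -0.06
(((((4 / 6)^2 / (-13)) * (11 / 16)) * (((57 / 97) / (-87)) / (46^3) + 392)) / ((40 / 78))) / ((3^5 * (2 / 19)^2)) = -142071814276909 / 21291167623680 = -6.67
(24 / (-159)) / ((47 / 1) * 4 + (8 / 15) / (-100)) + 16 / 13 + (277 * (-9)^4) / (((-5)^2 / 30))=264830087968562 / 121432805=2180877.63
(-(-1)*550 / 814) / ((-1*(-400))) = 1 / 592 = 0.00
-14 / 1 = -14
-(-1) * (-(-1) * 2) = 2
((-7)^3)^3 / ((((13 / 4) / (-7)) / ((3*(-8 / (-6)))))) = 4519603984 / 13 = 347661844.92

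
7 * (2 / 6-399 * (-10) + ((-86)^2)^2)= 1148800933 / 3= 382933644.33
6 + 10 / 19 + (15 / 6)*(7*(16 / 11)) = 6684 / 209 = 31.98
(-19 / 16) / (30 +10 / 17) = -323 / 8320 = -0.04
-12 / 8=-3 / 2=-1.50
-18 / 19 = -0.95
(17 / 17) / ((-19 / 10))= -0.53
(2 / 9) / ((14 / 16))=16 / 63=0.25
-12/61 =-0.20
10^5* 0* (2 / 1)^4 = 0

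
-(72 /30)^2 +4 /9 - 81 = -19421 /225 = -86.32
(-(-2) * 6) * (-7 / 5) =-84 / 5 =-16.80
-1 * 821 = -821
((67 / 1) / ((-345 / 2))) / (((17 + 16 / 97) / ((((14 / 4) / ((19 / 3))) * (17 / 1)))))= -773381 / 3638025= -0.21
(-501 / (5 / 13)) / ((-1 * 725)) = 6513 / 3625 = 1.80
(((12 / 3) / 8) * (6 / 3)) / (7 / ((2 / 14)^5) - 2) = 1 / 117647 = 0.00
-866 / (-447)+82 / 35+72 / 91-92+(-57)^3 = -37683158273 / 203385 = -185279.93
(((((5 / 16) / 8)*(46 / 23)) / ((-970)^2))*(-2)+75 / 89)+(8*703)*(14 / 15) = 8440856353141 / 1607809920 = 5249.91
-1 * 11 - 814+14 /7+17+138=-668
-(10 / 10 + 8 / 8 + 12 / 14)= -20 / 7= -2.86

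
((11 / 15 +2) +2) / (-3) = -71 / 45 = -1.58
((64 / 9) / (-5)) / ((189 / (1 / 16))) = -4 / 8505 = -0.00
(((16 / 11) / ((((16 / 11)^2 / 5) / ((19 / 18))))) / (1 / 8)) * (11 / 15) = 2299 / 108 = 21.29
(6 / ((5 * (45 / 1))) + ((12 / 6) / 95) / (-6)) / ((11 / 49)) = 0.10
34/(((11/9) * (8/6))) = 459/22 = 20.86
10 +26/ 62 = 323/ 31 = 10.42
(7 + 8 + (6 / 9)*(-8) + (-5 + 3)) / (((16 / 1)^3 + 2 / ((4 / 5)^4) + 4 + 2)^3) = 48234496 / 435800872843188723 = 0.00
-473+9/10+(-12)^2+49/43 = -140593/430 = -326.96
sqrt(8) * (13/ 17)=26 * sqrt(2)/ 17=2.16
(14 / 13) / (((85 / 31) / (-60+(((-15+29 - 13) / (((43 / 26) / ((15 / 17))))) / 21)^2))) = -19480455056 / 826656467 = -23.57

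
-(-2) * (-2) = -4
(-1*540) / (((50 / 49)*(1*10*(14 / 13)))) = -2457 / 50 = -49.14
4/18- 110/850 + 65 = 65.09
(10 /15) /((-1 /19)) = -38 /3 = -12.67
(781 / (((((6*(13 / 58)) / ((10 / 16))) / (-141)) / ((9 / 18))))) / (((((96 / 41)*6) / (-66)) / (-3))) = -2400454265 / 6656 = -360645.17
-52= -52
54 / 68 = 27 / 34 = 0.79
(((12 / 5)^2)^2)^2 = 429981696 / 390625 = 1100.75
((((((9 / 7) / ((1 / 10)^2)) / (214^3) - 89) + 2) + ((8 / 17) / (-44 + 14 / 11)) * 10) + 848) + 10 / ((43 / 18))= 450815809679551 / 589243232914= 765.08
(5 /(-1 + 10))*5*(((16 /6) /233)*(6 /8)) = 50 /2097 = 0.02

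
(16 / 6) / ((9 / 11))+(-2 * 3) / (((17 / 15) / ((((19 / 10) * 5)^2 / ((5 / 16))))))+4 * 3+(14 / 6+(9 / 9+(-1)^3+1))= -693250 / 459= -1510.35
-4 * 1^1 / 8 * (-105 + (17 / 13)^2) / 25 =8728 / 4225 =2.07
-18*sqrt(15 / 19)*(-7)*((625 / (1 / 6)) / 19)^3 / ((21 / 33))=10441406250000*sqrt(285) / 130321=1352592639.11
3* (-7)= -21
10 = 10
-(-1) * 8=8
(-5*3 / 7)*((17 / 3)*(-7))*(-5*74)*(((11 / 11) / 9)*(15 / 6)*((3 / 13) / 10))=-15725 / 78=-201.60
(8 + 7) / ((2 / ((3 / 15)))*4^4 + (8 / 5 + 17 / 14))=350 / 59799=0.01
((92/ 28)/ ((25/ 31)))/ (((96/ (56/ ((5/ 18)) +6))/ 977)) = 120511973/ 14000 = 8608.00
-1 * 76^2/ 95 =-304/ 5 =-60.80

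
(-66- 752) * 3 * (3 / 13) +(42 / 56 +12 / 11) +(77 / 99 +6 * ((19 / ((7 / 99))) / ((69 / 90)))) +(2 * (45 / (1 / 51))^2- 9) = 10535580.29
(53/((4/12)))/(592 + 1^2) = 159/593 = 0.27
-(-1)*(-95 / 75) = -19 / 15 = -1.27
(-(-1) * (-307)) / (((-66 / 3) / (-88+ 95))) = 2149 / 22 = 97.68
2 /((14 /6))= 6 /7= 0.86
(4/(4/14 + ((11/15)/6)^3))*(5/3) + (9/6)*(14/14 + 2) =81245853/2934634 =27.69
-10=-10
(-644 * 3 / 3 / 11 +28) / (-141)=112 / 517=0.22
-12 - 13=-25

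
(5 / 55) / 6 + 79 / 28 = 2.84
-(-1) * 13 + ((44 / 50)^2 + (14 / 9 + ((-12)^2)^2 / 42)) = 20043617 / 39375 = 509.04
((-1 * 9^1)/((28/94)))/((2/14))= -423/2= -211.50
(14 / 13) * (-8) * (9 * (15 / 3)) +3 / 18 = -30227 / 78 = -387.53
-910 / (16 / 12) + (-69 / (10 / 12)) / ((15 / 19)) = -39369 / 50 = -787.38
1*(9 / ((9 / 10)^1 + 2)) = 90 / 29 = 3.10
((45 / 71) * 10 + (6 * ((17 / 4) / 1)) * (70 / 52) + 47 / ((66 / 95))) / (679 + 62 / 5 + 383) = 3881425 / 38500176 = 0.10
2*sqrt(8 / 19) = 4*sqrt(38) / 19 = 1.30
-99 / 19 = -5.21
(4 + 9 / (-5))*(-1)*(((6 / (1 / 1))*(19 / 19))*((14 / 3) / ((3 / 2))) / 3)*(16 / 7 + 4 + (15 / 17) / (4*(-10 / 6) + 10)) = -68596 / 765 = -89.67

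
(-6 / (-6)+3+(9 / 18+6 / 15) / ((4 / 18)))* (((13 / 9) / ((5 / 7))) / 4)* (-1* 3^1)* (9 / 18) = -14651 / 2400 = -6.10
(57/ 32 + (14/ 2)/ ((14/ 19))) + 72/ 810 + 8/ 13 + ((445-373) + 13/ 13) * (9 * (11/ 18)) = 7740449/ 18720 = 413.49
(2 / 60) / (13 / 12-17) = -2 / 955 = -0.00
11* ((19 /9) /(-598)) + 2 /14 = 3919 /37674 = 0.10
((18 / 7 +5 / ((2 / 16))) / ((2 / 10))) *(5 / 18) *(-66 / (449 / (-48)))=1311200 / 3143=417.18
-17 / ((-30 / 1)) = 17 / 30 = 0.57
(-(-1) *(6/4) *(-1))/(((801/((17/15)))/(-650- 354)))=2.13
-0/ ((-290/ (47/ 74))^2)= 0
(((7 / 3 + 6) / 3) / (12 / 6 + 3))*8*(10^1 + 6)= 640 / 9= 71.11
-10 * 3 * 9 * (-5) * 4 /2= 2700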